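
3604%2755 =849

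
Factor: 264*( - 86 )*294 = -6674976 = - 2^5*3^2 * 7^2* 11^1*43^1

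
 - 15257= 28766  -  44023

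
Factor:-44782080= -2^9 * 3^1*5^1*7^3*17^1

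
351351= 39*9009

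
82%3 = 1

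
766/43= 17 + 35/43 = 17.81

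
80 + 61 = 141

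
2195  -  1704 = 491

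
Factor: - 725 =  - 5^2*29^1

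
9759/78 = 3253/26  =  125.12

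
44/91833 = 44/91833 = 0.00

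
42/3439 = 42/3439 = 0.01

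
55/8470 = 1/154 = 0.01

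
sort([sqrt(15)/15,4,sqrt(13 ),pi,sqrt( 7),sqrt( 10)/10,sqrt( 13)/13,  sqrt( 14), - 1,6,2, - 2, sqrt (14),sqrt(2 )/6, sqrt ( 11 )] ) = [-2,  -  1,sqrt( 2 ) /6 , sqrt( 15)/15, sqrt( 13 )/13,sqrt( 10)/10, 2,sqrt( 7), pi,sqrt (11 ), sqrt( 13), sqrt(14 ),sqrt( 14 ), 4,6 ] 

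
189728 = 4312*44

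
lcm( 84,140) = 420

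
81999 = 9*9111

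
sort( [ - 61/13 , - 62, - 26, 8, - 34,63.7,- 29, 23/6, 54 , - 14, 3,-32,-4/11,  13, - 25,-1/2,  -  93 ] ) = [- 93,  -  62,-34, - 32, - 29, - 26 , - 25, - 14, - 61/13, - 1/2,-4/11,3,23/6, 8, 13 , 54, 63.7]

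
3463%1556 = 351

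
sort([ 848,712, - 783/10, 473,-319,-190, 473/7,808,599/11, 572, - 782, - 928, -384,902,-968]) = [ - 968, - 928,  -  782, - 384,- 319, -190,-783/10,599/11,473/7,473, 572,712, 808,848,902 ]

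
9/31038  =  3/10346 = 0.00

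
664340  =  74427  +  589913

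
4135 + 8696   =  12831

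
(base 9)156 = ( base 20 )6C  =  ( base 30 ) 4C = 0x84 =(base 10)132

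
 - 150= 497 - 647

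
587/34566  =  587/34566 = 0.02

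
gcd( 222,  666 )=222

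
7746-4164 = 3582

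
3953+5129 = 9082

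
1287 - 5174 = -3887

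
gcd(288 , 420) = 12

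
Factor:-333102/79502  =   - 166551/39751=- 3^1*7^2 * 11^1 * 103^1*127^( - 1 )*313^(-1) 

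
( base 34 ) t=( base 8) 35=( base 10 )29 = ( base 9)32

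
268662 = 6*44777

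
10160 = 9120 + 1040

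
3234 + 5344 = 8578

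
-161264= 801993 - 963257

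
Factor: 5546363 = 97^1 *57179^1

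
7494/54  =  138+7/9 = 138.78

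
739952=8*92494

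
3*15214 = 45642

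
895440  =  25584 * 35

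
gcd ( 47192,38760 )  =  136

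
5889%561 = 279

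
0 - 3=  - 3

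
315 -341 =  - 26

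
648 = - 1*(  -  648 ) 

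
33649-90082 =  - 56433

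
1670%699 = 272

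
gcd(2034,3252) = 6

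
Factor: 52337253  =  3^1 * 139^1* 125509^1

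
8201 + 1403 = 9604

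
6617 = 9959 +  - 3342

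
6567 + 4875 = 11442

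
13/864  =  13/864 = 0.02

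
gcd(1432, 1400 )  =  8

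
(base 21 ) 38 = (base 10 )71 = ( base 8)107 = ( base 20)3B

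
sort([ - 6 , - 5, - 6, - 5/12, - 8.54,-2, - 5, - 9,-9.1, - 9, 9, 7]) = [ - 9.1, - 9,  -  9,-8.54, - 6,  -  6, - 5,-5, - 2, - 5/12,7,  9]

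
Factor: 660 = 2^2*3^1*5^1 * 11^1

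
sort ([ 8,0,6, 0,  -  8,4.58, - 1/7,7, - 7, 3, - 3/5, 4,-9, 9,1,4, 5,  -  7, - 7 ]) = [ - 9, - 8, - 7, - 7,- 7, - 3/5, - 1/7,0,0, 1,3 , 4, 4,  4.58,5,6,7,8,9 ]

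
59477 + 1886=61363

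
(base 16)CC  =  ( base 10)204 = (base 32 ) 6C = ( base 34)60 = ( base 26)7m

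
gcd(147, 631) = 1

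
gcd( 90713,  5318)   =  1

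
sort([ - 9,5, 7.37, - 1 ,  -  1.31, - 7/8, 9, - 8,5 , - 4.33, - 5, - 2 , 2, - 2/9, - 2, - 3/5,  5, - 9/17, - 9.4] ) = [ - 9.4, - 9,  -  8, - 5, - 4.33,-2, - 2, - 1.31, - 1, - 7/8,-3/5, - 9/17 ,  -  2/9, 2, 5,5,5,7.37, 9]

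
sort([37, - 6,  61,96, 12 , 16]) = [ -6, 12, 16,37, 61, 96 ] 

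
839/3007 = 839/3007 = 0.28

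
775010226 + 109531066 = 884541292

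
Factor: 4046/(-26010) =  - 7/45 = -3^( - 2 )*5^( - 1 ) * 7^1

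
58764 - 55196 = 3568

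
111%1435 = 111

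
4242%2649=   1593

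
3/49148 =3/49148 = 0.00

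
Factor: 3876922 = 2^1*7^1* 31^1*8933^1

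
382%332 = 50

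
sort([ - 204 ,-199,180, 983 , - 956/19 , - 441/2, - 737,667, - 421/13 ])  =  [  -  737,  -  441/2, - 204, - 199, - 956/19, - 421/13, 180,  667 , 983]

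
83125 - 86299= -3174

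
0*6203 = 0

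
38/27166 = 19/13583 = 0.00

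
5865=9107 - 3242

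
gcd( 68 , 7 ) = 1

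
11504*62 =713248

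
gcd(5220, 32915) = 145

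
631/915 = 631/915 = 0.69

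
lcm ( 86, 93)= 7998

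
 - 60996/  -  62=983 + 25/31 = 983.81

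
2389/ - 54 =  - 2389/54  =  -44.24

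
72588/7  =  10369 +5/7 = 10369.71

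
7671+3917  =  11588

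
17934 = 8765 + 9169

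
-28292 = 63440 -91732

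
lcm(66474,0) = 0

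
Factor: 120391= 120391^1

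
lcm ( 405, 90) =810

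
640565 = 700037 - 59472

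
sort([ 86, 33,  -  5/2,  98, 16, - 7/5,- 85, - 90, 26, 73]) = [  -  90 , - 85, - 5/2,-7/5,16, 26, 33, 73, 86 , 98] 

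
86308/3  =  86308/3 = 28769.33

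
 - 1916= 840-2756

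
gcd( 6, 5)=1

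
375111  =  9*41679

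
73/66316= 73/66316 = 0.00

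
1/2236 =1/2236  =  0.00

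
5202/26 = 200 + 1/13 = 200.08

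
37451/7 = 37451/7 = 5350.14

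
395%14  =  3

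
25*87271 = 2181775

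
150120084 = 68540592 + 81579492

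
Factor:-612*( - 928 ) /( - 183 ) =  - 2^7 *3^1*17^1*29^1 * 61^( - 1)= - 189312/61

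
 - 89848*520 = -46720960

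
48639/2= 24319+1/2 = 24319.50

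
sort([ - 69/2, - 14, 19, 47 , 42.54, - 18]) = [ - 69/2, - 18, - 14,  19, 42.54, 47]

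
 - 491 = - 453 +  - 38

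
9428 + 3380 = 12808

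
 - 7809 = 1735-9544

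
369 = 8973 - 8604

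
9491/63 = 9491/63 = 150.65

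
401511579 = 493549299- 92037720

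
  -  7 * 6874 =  - 48118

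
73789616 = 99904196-26114580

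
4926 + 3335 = 8261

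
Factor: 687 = 3^1*229^1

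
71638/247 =71638/247 = 290.03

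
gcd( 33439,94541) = 1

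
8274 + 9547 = 17821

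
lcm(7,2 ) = 14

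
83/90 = 83/90 = 0.92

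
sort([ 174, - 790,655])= [-790 , 174, 655]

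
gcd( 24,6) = 6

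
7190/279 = 25+215/279 = 25.77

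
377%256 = 121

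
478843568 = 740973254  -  262129686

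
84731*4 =338924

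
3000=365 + 2635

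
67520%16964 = 16628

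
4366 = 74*59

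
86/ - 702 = - 1+308/351 =- 0.12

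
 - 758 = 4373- 5131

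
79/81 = 79/81= 0.98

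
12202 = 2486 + 9716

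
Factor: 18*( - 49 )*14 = -2^2*3^2 *7^3 = -  12348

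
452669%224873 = 2923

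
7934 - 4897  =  3037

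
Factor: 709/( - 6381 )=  -3^( - 2 ) = - 1/9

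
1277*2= 2554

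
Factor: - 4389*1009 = - 4428501= - 3^1*7^1*11^1 * 19^1 *1009^1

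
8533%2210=1903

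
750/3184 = 375/1592= 0.24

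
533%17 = 6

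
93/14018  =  93/14018  =  0.01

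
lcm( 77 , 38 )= 2926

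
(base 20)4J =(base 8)143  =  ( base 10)99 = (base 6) 243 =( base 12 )83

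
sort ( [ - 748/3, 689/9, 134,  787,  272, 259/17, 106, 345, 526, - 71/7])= [ - 748/3, -71/7,259/17,689/9, 106, 134, 272,345, 526, 787] 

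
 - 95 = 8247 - 8342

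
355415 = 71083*5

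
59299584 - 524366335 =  - 465066751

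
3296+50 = 3346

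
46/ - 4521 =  - 46/4521= - 0.01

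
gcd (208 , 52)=52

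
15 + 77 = 92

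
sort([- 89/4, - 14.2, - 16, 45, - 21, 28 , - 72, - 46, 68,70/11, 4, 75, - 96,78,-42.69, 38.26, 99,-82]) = [  -  96, - 82, - 72,-46 , - 42.69, - 89/4 , - 21, - 16,-14.2, 4,  70/11, 28, 38.26, 45,68, 75,78, 99 ] 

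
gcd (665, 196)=7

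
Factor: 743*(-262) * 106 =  - 2^2*53^1*131^1*743^1  =  -  20634596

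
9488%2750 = 1238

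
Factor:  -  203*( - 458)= 2^1*7^1*29^1 * 229^1 = 92974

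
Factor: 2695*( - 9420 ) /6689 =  - 2^2  *3^1 * 5^2*7^2*11^1*157^1*6689^ ( - 1 ) = -25386900/6689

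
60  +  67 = 127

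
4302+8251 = 12553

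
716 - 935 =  - 219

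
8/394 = 4/197= 0.02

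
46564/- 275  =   - 170 + 186/275  =  -169.32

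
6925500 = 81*85500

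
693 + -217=476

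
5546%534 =206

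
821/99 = 821/99 = 8.29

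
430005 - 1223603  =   - 793598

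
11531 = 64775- 53244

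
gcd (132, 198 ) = 66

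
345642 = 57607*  6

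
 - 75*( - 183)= 13725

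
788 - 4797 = - 4009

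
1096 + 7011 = 8107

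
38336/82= 19168/41  =  467.51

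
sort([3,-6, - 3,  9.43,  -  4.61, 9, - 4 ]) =[-6, - 4.61, - 4,  -  3, 3, 9, 9.43]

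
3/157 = 3/157 = 0.02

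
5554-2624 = 2930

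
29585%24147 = 5438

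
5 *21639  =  108195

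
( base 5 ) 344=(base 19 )54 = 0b1100011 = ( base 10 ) 99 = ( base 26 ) 3l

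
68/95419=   68/95419 = 0.00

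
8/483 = 8/483 = 0.02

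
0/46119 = 0 = 0.00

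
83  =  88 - 5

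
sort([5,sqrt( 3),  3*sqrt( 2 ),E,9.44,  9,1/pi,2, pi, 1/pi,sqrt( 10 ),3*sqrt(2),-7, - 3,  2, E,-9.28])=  [ - 9.28,-7,-3,  1/pi, 1/pi, sqrt( 3 ),2,2,E,E,pi,sqrt( 10 ),  3*sqrt( 2 ) , 3*sqrt( 2), 5, 9,9.44]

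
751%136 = 71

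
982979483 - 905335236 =77644247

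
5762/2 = 2881 = 2881.00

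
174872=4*43718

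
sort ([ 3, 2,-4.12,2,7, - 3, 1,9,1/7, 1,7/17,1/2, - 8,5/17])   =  [ -8,-4.12,  -  3, 1/7,5/17  ,  7/17,1/2,1,1,2,2, 3,7,9] 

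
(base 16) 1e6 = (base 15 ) 226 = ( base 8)746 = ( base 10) 486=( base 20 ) 146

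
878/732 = 439/366 = 1.20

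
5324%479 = 55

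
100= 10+90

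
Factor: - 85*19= - 5^1*17^1*19^1=- 1615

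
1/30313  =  1/30313=0.00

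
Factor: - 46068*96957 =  - 4466615076 = - 2^2*3^7*7^1*11^1*19^1*349^1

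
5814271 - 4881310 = 932961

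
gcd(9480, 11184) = 24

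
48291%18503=11285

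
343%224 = 119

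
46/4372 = 23/2186 = 0.01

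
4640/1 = 4640 = 4640.00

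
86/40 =2 + 3/20 = 2.15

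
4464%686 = 348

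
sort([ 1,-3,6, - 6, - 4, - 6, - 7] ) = [ - 7,-6, - 6, - 4, -3, 1 , 6 ]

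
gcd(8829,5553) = 9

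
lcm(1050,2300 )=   48300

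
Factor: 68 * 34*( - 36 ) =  - 83232 = - 2^5*3^2*17^2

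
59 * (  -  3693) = -217887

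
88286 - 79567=8719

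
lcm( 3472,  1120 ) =34720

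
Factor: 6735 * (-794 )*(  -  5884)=2^3*3^1*5^1*397^1*449^1*1471^1 =31465219560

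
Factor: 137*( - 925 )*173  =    -  21923425 = - 5^2*37^1*137^1*173^1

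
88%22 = 0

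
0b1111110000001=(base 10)8065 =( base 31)8c5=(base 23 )f5f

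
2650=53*50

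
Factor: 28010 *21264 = 595604640 = 2^5*3^1*5^1*443^1*2801^1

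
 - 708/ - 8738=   354/4369 = 0.08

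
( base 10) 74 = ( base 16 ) 4A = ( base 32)2a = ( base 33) 28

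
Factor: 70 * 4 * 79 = 22120= 2^3 * 5^1*7^1*79^1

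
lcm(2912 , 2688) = 34944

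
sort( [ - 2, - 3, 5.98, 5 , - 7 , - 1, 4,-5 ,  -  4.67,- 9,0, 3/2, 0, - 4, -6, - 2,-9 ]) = [ - 9, - 9,-7, - 6, - 5, - 4.67,-4,-3, - 2,-2,-1, 0, 0, 3/2,4,5,5.98]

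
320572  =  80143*4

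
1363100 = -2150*(-634) 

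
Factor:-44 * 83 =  - 3652 = - 2^2*11^1*83^1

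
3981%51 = 3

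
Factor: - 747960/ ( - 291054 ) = 2^2 *5^1*23^1*179^( - 1) =460/179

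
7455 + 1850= 9305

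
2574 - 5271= - 2697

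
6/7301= 6/7301  =  0.00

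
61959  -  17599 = 44360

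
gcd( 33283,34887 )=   401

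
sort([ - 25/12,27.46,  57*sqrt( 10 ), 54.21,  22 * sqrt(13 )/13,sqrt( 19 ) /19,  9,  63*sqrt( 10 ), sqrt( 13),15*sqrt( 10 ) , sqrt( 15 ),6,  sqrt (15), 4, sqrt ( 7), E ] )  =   [ -25/12,sqrt( 19 ) /19, sqrt (7 ),E, sqrt(13),sqrt( 15 ), sqrt( 15),4, 6,22*sqrt(13 ) /13 , 9,  27.46,15*sqrt( 10), 54.21, 57*sqrt(10 ), 63*sqrt( 10) ]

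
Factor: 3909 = 3^1*1303^1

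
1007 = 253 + 754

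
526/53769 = 526/53769 = 0.01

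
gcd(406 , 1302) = 14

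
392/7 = 56 = 56.00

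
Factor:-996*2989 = -2^2*3^1*7^2*61^1*83^1 = -2977044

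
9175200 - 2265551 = 6909649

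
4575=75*61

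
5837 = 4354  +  1483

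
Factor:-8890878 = -2^1*3^1*29^1*37^1 * 1381^1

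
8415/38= 221+17/38 =221.45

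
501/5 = 501/5 = 100.20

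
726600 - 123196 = 603404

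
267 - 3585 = -3318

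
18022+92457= 110479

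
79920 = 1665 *48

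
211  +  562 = 773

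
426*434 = 184884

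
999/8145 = 111/905= 0.12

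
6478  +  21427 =27905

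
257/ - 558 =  - 1+301/558 = - 0.46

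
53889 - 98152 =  - 44263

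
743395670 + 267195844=1010591514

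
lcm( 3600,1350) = 10800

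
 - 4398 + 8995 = 4597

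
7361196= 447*16468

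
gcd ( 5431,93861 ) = 1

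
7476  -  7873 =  - 397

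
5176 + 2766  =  7942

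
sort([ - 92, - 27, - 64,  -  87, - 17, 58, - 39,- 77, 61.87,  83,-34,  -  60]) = [-92, - 87, - 77, - 64 , - 60, - 39, - 34, - 27 , - 17  ,  58,  61.87, 83 ] 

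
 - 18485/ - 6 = 18485/6 = 3080.83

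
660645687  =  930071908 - 269426221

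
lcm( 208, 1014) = 8112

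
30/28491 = 10/9497= 0.00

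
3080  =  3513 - 433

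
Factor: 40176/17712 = 3^1* 31^1*41^(-1 ) =93/41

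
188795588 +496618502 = 685414090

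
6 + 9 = 15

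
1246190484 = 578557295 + 667633189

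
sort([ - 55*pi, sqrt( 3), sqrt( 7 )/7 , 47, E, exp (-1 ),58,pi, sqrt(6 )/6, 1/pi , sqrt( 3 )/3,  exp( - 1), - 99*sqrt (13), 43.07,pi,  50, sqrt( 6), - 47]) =[ - 99*sqrt(13), -55*pi, - 47, 1/pi,exp ( - 1), exp(  -  1), sqrt(7)/7, sqrt( 6 ) /6, sqrt( 3)/3, sqrt (3), sqrt (6 ), E, pi,pi , 43.07, 47, 50, 58]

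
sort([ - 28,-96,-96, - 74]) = [ - 96 , - 96, - 74,-28]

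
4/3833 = 4/3833= 0.00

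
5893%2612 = 669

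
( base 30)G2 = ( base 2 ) 111100010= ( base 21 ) 11K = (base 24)k2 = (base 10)482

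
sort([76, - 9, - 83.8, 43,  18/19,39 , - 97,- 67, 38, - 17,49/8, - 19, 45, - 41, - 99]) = [ - 99 , - 97 , - 83.8 ,  -  67 , - 41 ,-19, - 17, - 9,  18/19,49/8,38, 39,43,45, 76 ] 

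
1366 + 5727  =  7093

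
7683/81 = 94 + 23/27 = 94.85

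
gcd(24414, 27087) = 3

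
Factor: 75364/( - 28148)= - 83/31 = - 31^(-1) * 83^1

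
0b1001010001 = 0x251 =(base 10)593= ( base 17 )20f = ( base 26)ml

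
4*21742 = 86968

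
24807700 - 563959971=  - 539152271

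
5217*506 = 2639802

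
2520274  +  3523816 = 6044090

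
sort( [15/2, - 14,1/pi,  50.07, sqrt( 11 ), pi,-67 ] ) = [ - 67 ,- 14,1/pi,pi, sqrt( 11 ),15/2, 50.07 ] 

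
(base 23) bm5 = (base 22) d1g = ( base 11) 4835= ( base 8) 14272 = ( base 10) 6330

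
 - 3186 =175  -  3361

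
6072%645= 267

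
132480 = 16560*8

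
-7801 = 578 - 8379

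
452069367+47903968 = 499973335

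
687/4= 171+3/4 = 171.75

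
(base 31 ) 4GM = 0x110A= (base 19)c1b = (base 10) 4362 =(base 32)48a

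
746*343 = 255878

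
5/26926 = 5/26926 = 0.00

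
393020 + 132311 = 525331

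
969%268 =165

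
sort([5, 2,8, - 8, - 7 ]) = [-8, - 7,2 , 5,8]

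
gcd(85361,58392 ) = 1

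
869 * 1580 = 1373020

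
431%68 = 23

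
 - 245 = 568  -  813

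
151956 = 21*7236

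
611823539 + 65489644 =677313183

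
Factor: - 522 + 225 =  - 297 = - 3^3 * 11^1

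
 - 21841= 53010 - 74851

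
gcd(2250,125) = 125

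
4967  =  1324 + 3643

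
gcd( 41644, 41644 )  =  41644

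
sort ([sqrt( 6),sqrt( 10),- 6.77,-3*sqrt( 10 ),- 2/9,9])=[ - 3*sqrt( 10 ), - 6.77, - 2/9, sqrt (6 ),sqrt( 10) , 9 ] 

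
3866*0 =0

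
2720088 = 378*7196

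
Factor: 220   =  2^2*5^1*11^1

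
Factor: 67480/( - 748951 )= - 9640/106993 = - 2^3 * 5^1*241^1*106993^( -1) 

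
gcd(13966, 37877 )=1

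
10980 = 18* 610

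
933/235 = 933/235  =  3.97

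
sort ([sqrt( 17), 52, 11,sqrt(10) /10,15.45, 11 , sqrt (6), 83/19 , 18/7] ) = [sqrt(10) /10,sqrt(6 ),18/7, sqrt(17), 83/19, 11,11,15.45,52 ] 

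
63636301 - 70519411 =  - 6883110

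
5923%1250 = 923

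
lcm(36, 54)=108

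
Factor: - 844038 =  - 2^1*3^2 * 13^1*3607^1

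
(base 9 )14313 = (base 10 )9732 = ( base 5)302412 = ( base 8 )23004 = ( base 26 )EA8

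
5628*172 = 968016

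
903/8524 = 903/8524 = 0.11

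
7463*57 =425391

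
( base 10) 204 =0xcc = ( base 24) 8C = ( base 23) 8K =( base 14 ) 108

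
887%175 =12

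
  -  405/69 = -6 + 3/23 =- 5.87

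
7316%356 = 196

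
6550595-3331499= 3219096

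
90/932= 45/466 = 0.10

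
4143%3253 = 890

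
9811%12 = 7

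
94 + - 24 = 70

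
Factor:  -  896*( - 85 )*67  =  2^7*5^1 *7^1* 17^1*67^1 = 5102720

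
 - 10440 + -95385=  - 105825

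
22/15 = 1 + 7/15 = 1.47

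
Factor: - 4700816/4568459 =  - 2^4*7^( - 1)*79^1*89^( - 1)*3719^1*7333^( - 1) 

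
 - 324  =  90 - 414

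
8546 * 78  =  666588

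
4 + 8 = 12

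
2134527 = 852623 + 1281904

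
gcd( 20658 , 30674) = 626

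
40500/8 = 5062+1/2=5062.50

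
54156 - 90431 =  - 36275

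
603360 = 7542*80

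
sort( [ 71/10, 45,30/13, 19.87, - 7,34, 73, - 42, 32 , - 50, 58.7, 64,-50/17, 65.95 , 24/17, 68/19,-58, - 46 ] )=[-58, -50, - 46, - 42, - 7,-50/17, 24/17,  30/13, 68/19,71/10, 19.87, 32, 34, 45,58.7, 64, 65.95, 73 ] 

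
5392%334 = 48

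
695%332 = 31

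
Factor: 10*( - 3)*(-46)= 2^2*3^1*5^1*23^1 = 1380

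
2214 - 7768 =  - 5554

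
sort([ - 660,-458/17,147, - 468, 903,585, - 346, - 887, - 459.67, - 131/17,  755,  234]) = [ - 887, - 660,  -  468, - 459.67, -346  , - 458/17,-131/17,147,234,585,755, 903] 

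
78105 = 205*381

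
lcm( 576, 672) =4032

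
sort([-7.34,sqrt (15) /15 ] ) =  [ - 7.34,sqrt( 15) /15] 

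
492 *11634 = 5723928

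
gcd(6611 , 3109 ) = 1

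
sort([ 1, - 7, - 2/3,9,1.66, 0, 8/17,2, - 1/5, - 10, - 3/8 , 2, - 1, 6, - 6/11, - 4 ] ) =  [ - 10, - 7, - 4 , - 1, - 2/3,-6/11 , - 3/8, - 1/5, 0 , 8/17,1, 1.66, 2, 2,6,  9]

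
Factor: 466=2^1 * 233^1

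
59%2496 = 59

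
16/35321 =16/35321 =0.00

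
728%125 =103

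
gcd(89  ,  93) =1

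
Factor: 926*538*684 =2^4 * 3^2*19^1*269^1*463^1 = 340760592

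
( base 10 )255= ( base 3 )100110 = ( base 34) 7h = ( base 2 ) 11111111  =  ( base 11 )212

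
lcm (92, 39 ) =3588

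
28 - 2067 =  - 2039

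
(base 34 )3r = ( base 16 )81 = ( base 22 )5j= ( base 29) 4D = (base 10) 129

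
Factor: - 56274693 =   -  3^1*18758231^1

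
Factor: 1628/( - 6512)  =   - 1/4 = - 2^ ( - 2)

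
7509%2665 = 2179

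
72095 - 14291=57804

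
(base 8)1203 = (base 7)1606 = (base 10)643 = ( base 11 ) 535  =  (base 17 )23e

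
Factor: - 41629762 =-2^1*43^1*484067^1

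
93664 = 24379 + 69285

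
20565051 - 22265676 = - 1700625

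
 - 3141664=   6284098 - 9425762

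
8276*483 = 3997308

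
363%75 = 63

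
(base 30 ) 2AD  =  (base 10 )2113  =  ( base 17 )755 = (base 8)4101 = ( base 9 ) 2807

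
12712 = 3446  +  9266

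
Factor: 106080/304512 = 2^( - 2)*5^1*17^1*61^( - 1)=85/244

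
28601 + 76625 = 105226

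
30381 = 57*533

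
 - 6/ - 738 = 1/123 = 0.01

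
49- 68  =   - 19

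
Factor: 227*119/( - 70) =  - 3859/10 = - 2^(-1 )*5^ ( - 1 )*17^1 * 227^1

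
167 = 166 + 1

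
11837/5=2367 + 2/5= 2367.40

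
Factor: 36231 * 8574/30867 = 103548198/10289= 2^1 * 3^1 *13^1 *929^1 *1429^1*10289^( - 1)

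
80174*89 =7135486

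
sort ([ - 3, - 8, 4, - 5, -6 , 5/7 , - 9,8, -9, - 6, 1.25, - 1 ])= [ - 9, - 9 ,- 8, - 6, - 6, - 5,-3, - 1, 5/7,1.25, 4, 8] 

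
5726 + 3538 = 9264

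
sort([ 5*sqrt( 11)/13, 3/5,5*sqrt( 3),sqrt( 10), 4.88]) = [ 3/5, 5*sqrt( 11 )/13, sqrt(10), 4.88,  5 * sqrt( 3 )]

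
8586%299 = 214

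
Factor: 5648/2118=8/3 =2^3*3^(- 1)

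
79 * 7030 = 555370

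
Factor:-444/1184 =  -2^( - 3 )*3^1 = - 3/8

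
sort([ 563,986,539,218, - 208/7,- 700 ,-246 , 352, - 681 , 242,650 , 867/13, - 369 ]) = [ -700, - 681, - 369, - 246, - 208/7,  867/13, 218,242,  352, 539,563,650, 986 ]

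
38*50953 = 1936214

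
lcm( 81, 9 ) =81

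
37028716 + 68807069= 105835785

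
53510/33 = 53510/33  =  1621.52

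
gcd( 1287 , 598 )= 13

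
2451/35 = 70 + 1/35 = 70.03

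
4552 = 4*1138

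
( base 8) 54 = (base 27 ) 1H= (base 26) 1I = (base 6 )112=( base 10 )44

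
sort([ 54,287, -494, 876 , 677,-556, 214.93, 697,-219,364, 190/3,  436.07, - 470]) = [ - 556, - 494,-470, - 219, 54, 190/3, 214.93, 287, 364, 436.07,  677, 697,876] 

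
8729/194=44 + 193/194 = 44.99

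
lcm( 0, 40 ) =0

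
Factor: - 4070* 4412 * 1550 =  - 27833102000  =  -2^4  *5^3*11^1*31^1 *37^1*1103^1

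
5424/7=774 + 6/7 = 774.86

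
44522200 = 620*71810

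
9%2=1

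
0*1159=0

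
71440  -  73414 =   -  1974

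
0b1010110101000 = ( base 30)64O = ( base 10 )5544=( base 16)15a8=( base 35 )4ie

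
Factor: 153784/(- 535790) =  - 2^2*5^(-1)*47^1 * 131^(-1) = - 188/655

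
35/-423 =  - 1 + 388/423 = - 0.08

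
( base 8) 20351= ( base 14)30db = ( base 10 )8425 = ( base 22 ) H8L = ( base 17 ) 1C2A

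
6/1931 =6/1931 = 0.00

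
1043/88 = 11  +  75/88=11.85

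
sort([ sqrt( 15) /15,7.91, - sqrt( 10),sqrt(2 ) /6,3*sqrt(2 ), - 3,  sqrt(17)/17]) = [ - sqrt(  10 ), - 3,sqrt(2)/6,sqrt( 17 ) /17,sqrt( 15)/15,3*sqrt(2),7.91]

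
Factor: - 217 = - 7^1 * 31^1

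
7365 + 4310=11675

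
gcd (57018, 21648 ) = 6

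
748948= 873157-124209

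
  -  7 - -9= 2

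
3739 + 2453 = 6192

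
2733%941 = 851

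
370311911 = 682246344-311934433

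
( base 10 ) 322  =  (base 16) 142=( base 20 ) G2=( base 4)11002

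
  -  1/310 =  -1/310 = - 0.00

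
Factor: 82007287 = 19^2*227167^1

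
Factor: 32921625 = 3^1*5^3*11^1 * 23^1 * 347^1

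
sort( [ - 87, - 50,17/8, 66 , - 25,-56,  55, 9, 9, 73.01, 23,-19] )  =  [- 87, - 56,  -  50,  -  25, - 19, 17/8, 9,9, 23, 55,66, 73.01]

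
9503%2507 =1982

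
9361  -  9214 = 147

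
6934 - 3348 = 3586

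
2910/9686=1455/4843  =  0.30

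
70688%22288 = 3824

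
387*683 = 264321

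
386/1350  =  193/675  =  0.29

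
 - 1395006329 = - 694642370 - 700363959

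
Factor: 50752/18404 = 12688/4601=2^4*13^1 * 43^( - 1 ) * 61^1*107^(- 1)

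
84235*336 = 28302960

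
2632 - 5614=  - 2982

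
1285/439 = 1285/439 =2.93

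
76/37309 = 76/37309 = 0.00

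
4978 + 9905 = 14883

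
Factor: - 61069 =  -173^1*353^1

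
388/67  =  388/67 =5.79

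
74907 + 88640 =163547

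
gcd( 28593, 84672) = 27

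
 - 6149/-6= 6149/6 = 1024.83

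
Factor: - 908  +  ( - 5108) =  - 6016 = -2^7 *47^1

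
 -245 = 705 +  - 950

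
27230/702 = 38+ 277/351 = 38.79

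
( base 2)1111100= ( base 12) a4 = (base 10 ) 124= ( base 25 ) 4O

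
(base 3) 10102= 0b1011100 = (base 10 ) 92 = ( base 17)57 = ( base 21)48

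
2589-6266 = - 3677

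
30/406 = 15/203   =  0.07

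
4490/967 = 4 + 622/967 = 4.64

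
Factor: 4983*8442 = 2^1  *  3^3 * 7^1*11^1* 67^1*151^1= 42066486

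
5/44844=5/44844 = 0.00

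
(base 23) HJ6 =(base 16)24dc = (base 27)cpd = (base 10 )9436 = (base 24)G94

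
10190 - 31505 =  - 21315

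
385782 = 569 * 678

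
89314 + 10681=99995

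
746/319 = 2  +  108/319=2.34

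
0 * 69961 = 0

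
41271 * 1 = 41271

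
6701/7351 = 6701/7351 = 0.91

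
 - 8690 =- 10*869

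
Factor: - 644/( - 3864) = 1/6=2^( - 1) * 3^(-1)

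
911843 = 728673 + 183170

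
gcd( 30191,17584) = 7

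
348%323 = 25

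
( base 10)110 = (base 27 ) 42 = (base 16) 6E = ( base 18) 62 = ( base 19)5f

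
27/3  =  9 = 9.00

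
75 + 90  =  165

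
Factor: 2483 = 13^1*191^1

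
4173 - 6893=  - 2720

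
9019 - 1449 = 7570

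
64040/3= 64040/3 = 21346.67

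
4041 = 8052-4011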